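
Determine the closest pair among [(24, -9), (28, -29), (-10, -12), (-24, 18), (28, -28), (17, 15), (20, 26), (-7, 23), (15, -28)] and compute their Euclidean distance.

Computing all pairwise distances among 9 points:

d((24, -9), (28, -29)) = 20.3961
d((24, -9), (-10, -12)) = 34.1321
d((24, -9), (-24, 18)) = 55.0727
d((24, -9), (28, -28)) = 19.4165
d((24, -9), (17, 15)) = 25.0
d((24, -9), (20, 26)) = 35.2278
d((24, -9), (-7, 23)) = 44.5533
d((24, -9), (15, -28)) = 21.0238
d((28, -29), (-10, -12)) = 41.6293
d((28, -29), (-24, 18)) = 70.0928
d((28, -29), (28, -28)) = 1.0 <-- minimum
d((28, -29), (17, 15)) = 45.3542
d((28, -29), (20, 26)) = 55.5788
d((28, -29), (-7, 23)) = 62.6817
d((28, -29), (15, -28)) = 13.0384
d((-10, -12), (-24, 18)) = 33.1059
d((-10, -12), (28, -28)) = 41.2311
d((-10, -12), (17, 15)) = 38.1838
d((-10, -12), (20, 26)) = 48.4149
d((-10, -12), (-7, 23)) = 35.1283
d((-10, -12), (15, -28)) = 29.6816
d((-24, 18), (28, -28)) = 69.4262
d((-24, 18), (17, 15)) = 41.1096
d((-24, 18), (20, 26)) = 44.7214
d((-24, 18), (-7, 23)) = 17.72
d((-24, 18), (15, -28)) = 60.3075
d((28, -28), (17, 15)) = 44.3847
d((28, -28), (20, 26)) = 54.5894
d((28, -28), (-7, 23)) = 61.8547
d((28, -28), (15, -28)) = 13.0
d((17, 15), (20, 26)) = 11.4018
d((17, 15), (-7, 23)) = 25.2982
d((17, 15), (15, -28)) = 43.0465
d((20, 26), (-7, 23)) = 27.1662
d((20, 26), (15, -28)) = 54.231
d((-7, 23), (15, -28)) = 55.5428

Closest pair: (28, -29) and (28, -28) with distance 1.0

The closest pair is (28, -29) and (28, -28) with Euclidean distance 1.0. For 9 points, brute-force pairwise comparison is shown above. For large n, the divide-and-conquer algorithm (sort by x, recurse on halves, check the dividing strip) achieves O(n log n).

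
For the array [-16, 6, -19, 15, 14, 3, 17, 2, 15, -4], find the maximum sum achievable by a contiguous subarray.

Using Kadane's algorithm on [-16, 6, -19, 15, 14, 3, 17, 2, 15, -4]:

Scanning through the array:
Position 1 (value 6): max_ending_here = 6, max_so_far = 6
Position 2 (value -19): max_ending_here = -13, max_so_far = 6
Position 3 (value 15): max_ending_here = 15, max_so_far = 15
Position 4 (value 14): max_ending_here = 29, max_so_far = 29
Position 5 (value 3): max_ending_here = 32, max_so_far = 32
Position 6 (value 17): max_ending_here = 49, max_so_far = 49
Position 7 (value 2): max_ending_here = 51, max_so_far = 51
Position 8 (value 15): max_ending_here = 66, max_so_far = 66
Position 9 (value -4): max_ending_here = 62, max_so_far = 66

Maximum subarray: [15, 14, 3, 17, 2, 15]
Maximum sum: 66

The maximum subarray is [15, 14, 3, 17, 2, 15] with sum 66. This subarray runs from index 3 to index 8.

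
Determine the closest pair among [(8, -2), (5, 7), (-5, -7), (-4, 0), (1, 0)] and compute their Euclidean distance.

Computing all pairwise distances among 5 points:

d((8, -2), (5, 7)) = 9.4868
d((8, -2), (-5, -7)) = 13.9284
d((8, -2), (-4, 0)) = 12.1655
d((8, -2), (1, 0)) = 7.2801
d((5, 7), (-5, -7)) = 17.2047
d((5, 7), (-4, 0)) = 11.4018
d((5, 7), (1, 0)) = 8.0623
d((-5, -7), (-4, 0)) = 7.0711
d((-5, -7), (1, 0)) = 9.2195
d((-4, 0), (1, 0)) = 5.0 <-- minimum

Closest pair: (-4, 0) and (1, 0) with distance 5.0

The closest pair is (-4, 0) and (1, 0) with Euclidean distance 5.0. For 5 points, brute-force pairwise comparison is shown above. For large n, the divide-and-conquer algorithm (sort by x, recurse on halves, check the dividing strip) achieves O(n log n).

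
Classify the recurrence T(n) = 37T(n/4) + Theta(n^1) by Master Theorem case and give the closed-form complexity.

Master Theorem for T(n) = 37T(n/4) + O(n^1):

a = 37, b = 4, c = 1
log_b(a) = log_4(37) = 2.6047

Case 1: c = 1 < log_4(37) = 2.6047
T(n) = O(n^(log_4 37))

For T(n) = 37T(n/4) + O(n^1): log_4(37) = 2.6047. This is Case 1 of the Master Theorem (c < log_b(a), work dominated by leaves), giving O(n^(log_4 37)).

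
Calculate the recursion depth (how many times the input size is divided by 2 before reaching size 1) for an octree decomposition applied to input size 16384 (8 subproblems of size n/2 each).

For divide and conquer with division factor 2:

Problem sizes at each level:
Level 0: 16384
Level 1: 8192
Level 2: 4096
Level 3: 2048
Level 4: 1024
Level 5: 512
Level 6: 256
Level 7: 128
Level 8: 64
Level 9: 32
Level 10: 16
Level 11: 8
Level 12: 4
Level 13: 2
Level 14: 1

The root is level 0 and the size-1 base case is level 14 (the tree spans levels 0 through 14, i.e. 15 levels counting the root), so the depth is the number of divisions: log_2(16384) = 14

The recursion tree depth is log_2(16384) = 14. At each level, the problem size is divided by 2, so it takes 14 divisions to reduce to a base case of size 1. The algorithm makes 8 recursive calls at each level.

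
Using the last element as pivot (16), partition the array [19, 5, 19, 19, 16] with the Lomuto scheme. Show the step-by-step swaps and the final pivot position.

Lomuto partition with pivot = 16:

Initial array: [19, 5, 19, 19, 16]

arr[0]=19 > 16: no swap
arr[1]=5 <= 16: swap with position 0, array becomes [5, 19, 19, 19, 16]
arr[2]=19 > 16: no swap
arr[3]=19 > 16: no swap

Place pivot at position 1: [5, 16, 19, 19, 19]
Pivot position: 1

After partitioning with pivot 16, the array becomes [5, 16, 19, 19, 19]. The pivot is placed at index 1. All elements to the left of the pivot are <= 16, and all elements to the right are > 16.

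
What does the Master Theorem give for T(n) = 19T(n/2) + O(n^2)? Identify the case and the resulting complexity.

Master Theorem for T(n) = 19T(n/2) + O(n^2):

a = 19, b = 2, c = 2
log_b(a) = log_2(19) = 4.2479

Case 1: c = 2 < log_2(19) = 4.2479
T(n) = O(n^(log_2 19))

For T(n) = 19T(n/2) + O(n^2): log_2(19) = 4.2479. This is Case 1 of the Master Theorem (c < log_b(a), work dominated by leaves), giving O(n^(log_2 19)).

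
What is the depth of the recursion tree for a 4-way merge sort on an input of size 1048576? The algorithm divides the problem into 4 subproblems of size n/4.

For divide and conquer with division factor 4:

Problem sizes at each level:
Level 0: 1048576
Level 1: 262144
Level 2: 65536
Level 3: 16384
Level 4: 4096
Level 5: 1024
Level 6: 256
Level 7: 64
Level 8: 16
Level 9: 4
Level 10: 1

The root is level 0 and the size-1 base case is level 10 (the tree spans levels 0 through 10, i.e. 11 levels counting the root), so the depth is the number of divisions: log_4(1048576) = 10

The recursion tree depth is log_4(1048576) = 10. At each level, the problem size is divided by 4, so it takes 10 divisions to reduce to a base case of size 1. The algorithm makes 4 recursive calls at each level.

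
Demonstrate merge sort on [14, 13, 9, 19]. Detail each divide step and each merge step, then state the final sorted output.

Merge sort trace:

Split: [14, 13, 9, 19] -> [14, 13] and [9, 19]
  Split: [14, 13] -> [14] and [13]
  Merge: [14] + [13] -> [13, 14]
  Split: [9, 19] -> [9] and [19]
  Merge: [9] + [19] -> [9, 19]
Merge: [13, 14] + [9, 19] -> [9, 13, 14, 19]

Final sorted array: [9, 13, 14, 19]

The merge sort proceeds by recursively splitting the array and merging sorted halves.
After all merges, the sorted array is [9, 13, 14, 19].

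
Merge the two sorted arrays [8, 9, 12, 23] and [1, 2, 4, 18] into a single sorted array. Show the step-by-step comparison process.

Merging process:

Compare 8 vs 1: take 1 from right. Merged: [1]
Compare 8 vs 2: take 2 from right. Merged: [1, 2]
Compare 8 vs 4: take 4 from right. Merged: [1, 2, 4]
Compare 8 vs 18: take 8 from left. Merged: [1, 2, 4, 8]
Compare 9 vs 18: take 9 from left. Merged: [1, 2, 4, 8, 9]
Compare 12 vs 18: take 12 from left. Merged: [1, 2, 4, 8, 9, 12]
Compare 23 vs 18: take 18 from right. Merged: [1, 2, 4, 8, 9, 12, 18]
Append remaining from left: [23]. Merged: [1, 2, 4, 8, 9, 12, 18, 23]

Final merged array: [1, 2, 4, 8, 9, 12, 18, 23]
Total comparisons: 7

The merged array is [1, 2, 4, 8, 9, 12, 18, 23], requiring 7 comparisons. The merge step runs in O(n) time where n is the total number of elements.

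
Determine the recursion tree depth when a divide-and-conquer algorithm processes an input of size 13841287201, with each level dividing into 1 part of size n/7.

For divide and conquer with division factor 7:

Problem sizes at each level:
Level 0: 13841287201
Level 1: 1977326743
Level 2: 282475249
Level 3: 40353607
Level 4: 5764801
Level 5: 823543
Level 6: 117649
Level 7: 16807
Level 8: 2401
Level 9: 343
Level 10: 49
Level 11: 7
Level 12: 1

The root is level 0 and the size-1 base case is level 12 (the tree spans levels 0 through 12, i.e. 13 levels counting the root), so the depth is the number of divisions: log_7(13841287201) = 12

The recursion tree depth is log_7(13841287201) = 12. At each level, the problem size is divided by 7, so it takes 12 divisions to reduce to a base case of size 1. The algorithm makes 1 recursive call at each level.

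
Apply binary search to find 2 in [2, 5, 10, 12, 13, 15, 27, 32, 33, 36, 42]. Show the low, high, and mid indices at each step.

Binary search for 2 in [2, 5, 10, 12, 13, 15, 27, 32, 33, 36, 42]:

lo=0, hi=10, mid=5, arr[mid]=15 -> 15 > 2, search left half
lo=0, hi=4, mid=2, arr[mid]=10 -> 10 > 2, search left half
lo=0, hi=1, mid=0, arr[mid]=2 -> Found target at index 0!

Binary search finds 2 at index 0 after 3 comparisons. The search repeatedly halves the search space by comparing with the middle element.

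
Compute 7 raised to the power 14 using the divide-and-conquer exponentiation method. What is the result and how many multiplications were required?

Computing 7^14 by squaring (build up from 7^1; each line after the first costs one multiplication):

7^1 = 7
7^2 = (7^1)^2 = 7^2 = 49
7^3 = 7 * 7^2 = 7 * 49 = 343
7^6 = (7^3)^2 = 343^2 = 117649
7^7 = 7 * 7^6 = 7 * 117649 = 823543
7^14 = (7^7)^2 = 823543^2 = 678223072849

Result: 678223072849
Multiplications needed: 5 (5 lines after 7^1)

7^14 = 678223072849. Using exponentiation by squaring, this requires 5 multiplications. The key idea: if the exponent is even, square the half-power; if odd, multiply by the base once.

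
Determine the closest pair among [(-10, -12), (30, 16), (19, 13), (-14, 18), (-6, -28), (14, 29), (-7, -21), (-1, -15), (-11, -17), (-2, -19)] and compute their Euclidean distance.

Computing all pairwise distances among 10 points:

d((-10, -12), (30, 16)) = 48.8262
d((-10, -12), (19, 13)) = 38.2884
d((-10, -12), (-14, 18)) = 30.2655
d((-10, -12), (-6, -28)) = 16.4924
d((-10, -12), (14, 29)) = 47.5079
d((-10, -12), (-7, -21)) = 9.4868
d((-10, -12), (-1, -15)) = 9.4868
d((-10, -12), (-11, -17)) = 5.099
d((-10, -12), (-2, -19)) = 10.6301
d((30, 16), (19, 13)) = 11.4018
d((30, 16), (-14, 18)) = 44.0454
d((30, 16), (-6, -28)) = 56.8507
d((30, 16), (14, 29)) = 20.6155
d((30, 16), (-7, -21)) = 52.3259
d((30, 16), (-1, -15)) = 43.8406
d((30, 16), (-11, -17)) = 52.6308
d((30, 16), (-2, -19)) = 47.4236
d((19, 13), (-14, 18)) = 33.3766
d((19, 13), (-6, -28)) = 48.0208
d((19, 13), (14, 29)) = 16.7631
d((19, 13), (-7, -21)) = 42.8019
d((19, 13), (-1, -15)) = 34.4093
d((19, 13), (-11, -17)) = 42.4264
d((19, 13), (-2, -19)) = 38.2753
d((-14, 18), (-6, -28)) = 46.6905
d((-14, 18), (14, 29)) = 30.0832
d((-14, 18), (-7, -21)) = 39.6232
d((-14, 18), (-1, -15)) = 35.4683
d((-14, 18), (-11, -17)) = 35.1283
d((-14, 18), (-2, -19)) = 38.8973
d((-6, -28), (14, 29)) = 60.407
d((-6, -28), (-7, -21)) = 7.0711
d((-6, -28), (-1, -15)) = 13.9284
d((-6, -28), (-11, -17)) = 12.083
d((-6, -28), (-2, -19)) = 9.8489
d((14, 29), (-7, -21)) = 54.231
d((14, 29), (-1, -15)) = 46.4866
d((14, 29), (-11, -17)) = 52.3546
d((14, 29), (-2, -19)) = 50.5964
d((-7, -21), (-1, -15)) = 8.4853
d((-7, -21), (-11, -17)) = 5.6569
d((-7, -21), (-2, -19)) = 5.3852
d((-1, -15), (-11, -17)) = 10.198
d((-1, -15), (-2, -19)) = 4.1231 <-- minimum
d((-11, -17), (-2, -19)) = 9.2195

Closest pair: (-1, -15) and (-2, -19) with distance 4.1231

The closest pair is (-1, -15) and (-2, -19) with Euclidean distance 4.1231. For 10 points, brute-force pairwise comparison is shown above. For large n, the divide-and-conquer algorithm (sort by x, recurse on halves, check the dividing strip) achieves O(n log n).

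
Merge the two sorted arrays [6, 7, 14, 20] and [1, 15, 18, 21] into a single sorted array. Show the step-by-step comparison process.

Merging process:

Compare 6 vs 1: take 1 from right. Merged: [1]
Compare 6 vs 15: take 6 from left. Merged: [1, 6]
Compare 7 vs 15: take 7 from left. Merged: [1, 6, 7]
Compare 14 vs 15: take 14 from left. Merged: [1, 6, 7, 14]
Compare 20 vs 15: take 15 from right. Merged: [1, 6, 7, 14, 15]
Compare 20 vs 18: take 18 from right. Merged: [1, 6, 7, 14, 15, 18]
Compare 20 vs 21: take 20 from left. Merged: [1, 6, 7, 14, 15, 18, 20]
Append remaining from right: [21]. Merged: [1, 6, 7, 14, 15, 18, 20, 21]

Final merged array: [1, 6, 7, 14, 15, 18, 20, 21]
Total comparisons: 7

The merged array is [1, 6, 7, 14, 15, 18, 20, 21], requiring 7 comparisons. The merge step runs in O(n) time where n is the total number of elements.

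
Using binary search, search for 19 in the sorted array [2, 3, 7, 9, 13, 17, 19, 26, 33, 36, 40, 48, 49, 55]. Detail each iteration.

Binary search for 19 in [2, 3, 7, 9, 13, 17, 19, 26, 33, 36, 40, 48, 49, 55]:

lo=0, hi=13, mid=6, arr[mid]=19 -> Found target at index 6!

Binary search finds 19 at index 6 after 1 comparisons. The search repeatedly halves the search space by comparing with the middle element.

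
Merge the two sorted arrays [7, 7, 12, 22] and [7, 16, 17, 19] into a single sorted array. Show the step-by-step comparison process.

Merging process:

Compare 7 vs 7: take 7 from left. Merged: [7]
Compare 7 vs 7: take 7 from left. Merged: [7, 7]
Compare 12 vs 7: take 7 from right. Merged: [7, 7, 7]
Compare 12 vs 16: take 12 from left. Merged: [7, 7, 7, 12]
Compare 22 vs 16: take 16 from right. Merged: [7, 7, 7, 12, 16]
Compare 22 vs 17: take 17 from right. Merged: [7, 7, 7, 12, 16, 17]
Compare 22 vs 19: take 19 from right. Merged: [7, 7, 7, 12, 16, 17, 19]
Append remaining from left: [22]. Merged: [7, 7, 7, 12, 16, 17, 19, 22]

Final merged array: [7, 7, 7, 12, 16, 17, 19, 22]
Total comparisons: 7

The merged array is [7, 7, 7, 12, 16, 17, 19, 22], requiring 7 comparisons. The merge step runs in O(n) time where n is the total number of elements.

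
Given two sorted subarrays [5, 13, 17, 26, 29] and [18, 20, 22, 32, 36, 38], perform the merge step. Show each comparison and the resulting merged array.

Merging process:

Compare 5 vs 18: take 5 from left. Merged: [5]
Compare 13 vs 18: take 13 from left. Merged: [5, 13]
Compare 17 vs 18: take 17 from left. Merged: [5, 13, 17]
Compare 26 vs 18: take 18 from right. Merged: [5, 13, 17, 18]
Compare 26 vs 20: take 20 from right. Merged: [5, 13, 17, 18, 20]
Compare 26 vs 22: take 22 from right. Merged: [5, 13, 17, 18, 20, 22]
Compare 26 vs 32: take 26 from left. Merged: [5, 13, 17, 18, 20, 22, 26]
Compare 29 vs 32: take 29 from left. Merged: [5, 13, 17, 18, 20, 22, 26, 29]
Append remaining from right: [32, 36, 38]. Merged: [5, 13, 17, 18, 20, 22, 26, 29, 32, 36, 38]

Final merged array: [5, 13, 17, 18, 20, 22, 26, 29, 32, 36, 38]
Total comparisons: 8

The merged array is [5, 13, 17, 18, 20, 22, 26, 29, 32, 36, 38], requiring 8 comparisons. The merge step runs in O(n) time where n is the total number of elements.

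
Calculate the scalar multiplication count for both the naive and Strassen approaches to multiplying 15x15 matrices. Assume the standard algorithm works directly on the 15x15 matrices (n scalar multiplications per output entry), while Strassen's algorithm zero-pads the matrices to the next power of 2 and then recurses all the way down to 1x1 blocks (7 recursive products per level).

Matrix multiplication for 15x15 matrices:

Strassen's algorithm requires power-of-2 dimensions. Pad 15x15 to 16x16 (next power of 2).

Standard algorithm: 15^3 = 3375 multiplications
Strassen's algorithm: 7^(log2(16)) = 7^4 = 2401 multiplications
Savings: 3375 - 2401 = 974 multiplications

Standard: 3375 multiplications (15^3). Strassen: 2401 multiplications (7^4, after padding to 16x16). Strassen reduces 8 recursive multiplications to 7 at each level.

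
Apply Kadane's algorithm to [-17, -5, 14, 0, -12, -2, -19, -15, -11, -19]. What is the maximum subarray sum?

Using Kadane's algorithm on [-17, -5, 14, 0, -12, -2, -19, -15, -11, -19]:

Scanning through the array:
Position 1 (value -5): max_ending_here = -5, max_so_far = -5
Position 2 (value 14): max_ending_here = 14, max_so_far = 14
Position 3 (value 0): max_ending_here = 14, max_so_far = 14
Position 4 (value -12): max_ending_here = 2, max_so_far = 14
Position 5 (value -2): max_ending_here = 0, max_so_far = 14
Position 6 (value -19): max_ending_here = -19, max_so_far = 14
Position 7 (value -15): max_ending_here = -15, max_so_far = 14
Position 8 (value -11): max_ending_here = -11, max_so_far = 14
Position 9 (value -19): max_ending_here = -19, max_so_far = 14

Maximum subarray: [14]
Maximum sum: 14

The maximum subarray is [14] with sum 14. This subarray runs from index 2 to index 2.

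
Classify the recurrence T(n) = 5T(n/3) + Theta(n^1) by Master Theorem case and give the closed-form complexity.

Master Theorem for T(n) = 5T(n/3) + O(n^1):

a = 5, b = 3, c = 1
log_b(a) = log_3(5) = 1.4650

Case 1: c = 1 < log_3(5) = 1.4650
T(n) = O(n^(log_3 5))

For T(n) = 5T(n/3) + O(n^1): log_3(5) = 1.4650. This is Case 1 of the Master Theorem (c < log_b(a), work dominated by leaves), giving O(n^(log_3 5)).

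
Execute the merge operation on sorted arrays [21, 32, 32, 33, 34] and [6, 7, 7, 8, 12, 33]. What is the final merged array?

Merging process:

Compare 21 vs 6: take 6 from right. Merged: [6]
Compare 21 vs 7: take 7 from right. Merged: [6, 7]
Compare 21 vs 7: take 7 from right. Merged: [6, 7, 7]
Compare 21 vs 8: take 8 from right. Merged: [6, 7, 7, 8]
Compare 21 vs 12: take 12 from right. Merged: [6, 7, 7, 8, 12]
Compare 21 vs 33: take 21 from left. Merged: [6, 7, 7, 8, 12, 21]
Compare 32 vs 33: take 32 from left. Merged: [6, 7, 7, 8, 12, 21, 32]
Compare 32 vs 33: take 32 from left. Merged: [6, 7, 7, 8, 12, 21, 32, 32]
Compare 33 vs 33: take 33 from left. Merged: [6, 7, 7, 8, 12, 21, 32, 32, 33]
Compare 34 vs 33: take 33 from right. Merged: [6, 7, 7, 8, 12, 21, 32, 32, 33, 33]
Append remaining from left: [34]. Merged: [6, 7, 7, 8, 12, 21, 32, 32, 33, 33, 34]

Final merged array: [6, 7, 7, 8, 12, 21, 32, 32, 33, 33, 34]
Total comparisons: 10

The merged array is [6, 7, 7, 8, 12, 21, 32, 32, 33, 33, 34], requiring 10 comparisons. The merge step runs in O(n) time where n is the total number of elements.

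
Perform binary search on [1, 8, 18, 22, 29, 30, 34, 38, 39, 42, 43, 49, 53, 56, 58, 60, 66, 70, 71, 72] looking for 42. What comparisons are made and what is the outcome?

Binary search for 42 in [1, 8, 18, 22, 29, 30, 34, 38, 39, 42, 43, 49, 53, 56, 58, 60, 66, 70, 71, 72]:

lo=0, hi=19, mid=9, arr[mid]=42 -> Found target at index 9!

Binary search finds 42 at index 9 after 1 comparisons. The search repeatedly halves the search space by comparing with the middle element.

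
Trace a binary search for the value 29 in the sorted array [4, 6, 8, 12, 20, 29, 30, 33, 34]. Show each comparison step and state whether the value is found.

Binary search for 29 in [4, 6, 8, 12, 20, 29, 30, 33, 34]:

lo=0, hi=8, mid=4, arr[mid]=20 -> 20 < 29, search right half
lo=5, hi=8, mid=6, arr[mid]=30 -> 30 > 29, search left half
lo=5, hi=5, mid=5, arr[mid]=29 -> Found target at index 5!

Binary search finds 29 at index 5 after 3 comparisons. The search repeatedly halves the search space by comparing with the middle element.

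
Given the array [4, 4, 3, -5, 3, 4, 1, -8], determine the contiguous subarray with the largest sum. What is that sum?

Using Kadane's algorithm on [4, 4, 3, -5, 3, 4, 1, -8]:

Scanning through the array:
Position 1 (value 4): max_ending_here = 8, max_so_far = 8
Position 2 (value 3): max_ending_here = 11, max_so_far = 11
Position 3 (value -5): max_ending_here = 6, max_so_far = 11
Position 4 (value 3): max_ending_here = 9, max_so_far = 11
Position 5 (value 4): max_ending_here = 13, max_so_far = 13
Position 6 (value 1): max_ending_here = 14, max_so_far = 14
Position 7 (value -8): max_ending_here = 6, max_so_far = 14

Maximum subarray: [4, 4, 3, -5, 3, 4, 1]
Maximum sum: 14

The maximum subarray is [4, 4, 3, -5, 3, 4, 1] with sum 14. This subarray runs from index 0 to index 6.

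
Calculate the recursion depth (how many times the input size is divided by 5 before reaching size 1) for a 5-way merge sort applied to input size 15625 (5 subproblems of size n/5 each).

For divide and conquer with division factor 5:

Problem sizes at each level:
Level 0: 15625
Level 1: 3125
Level 2: 625
Level 3: 125
Level 4: 25
Level 5: 5
Level 6: 1

The root is level 0 and the size-1 base case is level 6 (the tree spans levels 0 through 6, i.e. 7 levels counting the root), so the depth is the number of divisions: log_5(15625) = 6

The recursion tree depth is log_5(15625) = 6. At each level, the problem size is divided by 5, so it takes 6 divisions to reduce to a base case of size 1. The algorithm makes 5 recursive calls at each level.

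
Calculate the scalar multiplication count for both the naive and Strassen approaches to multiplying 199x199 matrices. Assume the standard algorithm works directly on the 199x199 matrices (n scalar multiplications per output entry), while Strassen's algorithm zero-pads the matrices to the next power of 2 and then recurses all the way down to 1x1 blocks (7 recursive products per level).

Matrix multiplication for 199x199 matrices:

Strassen's algorithm requires power-of-2 dimensions. Pad 199x199 to 256x256 (next power of 2).

Standard algorithm: 199^3 = 7880599 multiplications
Strassen's algorithm: 7^(log2(256)) = 7^8 = 5764801 multiplications
Savings: 7880599 - 5764801 = 2115798 multiplications

Standard: 7880599 multiplications (199^3). Strassen: 5764801 multiplications (7^8, after padding to 256x256). Strassen reduces 8 recursive multiplications to 7 at each level.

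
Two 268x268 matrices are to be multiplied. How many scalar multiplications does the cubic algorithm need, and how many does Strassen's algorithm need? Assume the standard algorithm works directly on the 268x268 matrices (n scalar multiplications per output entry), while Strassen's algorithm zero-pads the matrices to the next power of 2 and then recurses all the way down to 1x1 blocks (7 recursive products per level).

Matrix multiplication for 268x268 matrices:

Strassen's algorithm requires power-of-2 dimensions. Pad 268x268 to 512x512 (next power of 2).

Standard algorithm: 268^3 = 19248832 multiplications
Strassen's algorithm: 7^(log2(512)) = 7^9 = 40353607 multiplications
Difference: 19248832 - 40353607 = -21104775 (Strassen uses MORE here due to padding overhead — for small or just-over-power-of-2 n, padding can outweigh the per-level savings)

Standard: 19248832 multiplications (268^3). Strassen: 40353607 multiplications (7^9, after padding to 512x512). Strassen reduces 8 recursive multiplications to 7 at each level.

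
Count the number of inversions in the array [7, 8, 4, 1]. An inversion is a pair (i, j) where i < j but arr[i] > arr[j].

Finding inversions in [7, 8, 4, 1]:

(0, 2): arr[0]=7 > arr[2]=4
(0, 3): arr[0]=7 > arr[3]=1
(1, 2): arr[1]=8 > arr[2]=4
(1, 3): arr[1]=8 > arr[3]=1
(2, 3): arr[2]=4 > arr[3]=1

Total inversions: 5

The array has 5 inversion(s): (0,2), (0,3), (1,2), (1,3), (2,3). Each pair (i,j) satisfies i < j and arr[i] > arr[j].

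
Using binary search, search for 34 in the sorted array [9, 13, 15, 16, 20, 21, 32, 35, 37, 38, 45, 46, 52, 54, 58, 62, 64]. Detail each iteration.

Binary search for 34 in [9, 13, 15, 16, 20, 21, 32, 35, 37, 38, 45, 46, 52, 54, 58, 62, 64]:

lo=0, hi=16, mid=8, arr[mid]=37 -> 37 > 34, search left half
lo=0, hi=7, mid=3, arr[mid]=16 -> 16 < 34, search right half
lo=4, hi=7, mid=5, arr[mid]=21 -> 21 < 34, search right half
lo=6, hi=7, mid=6, arr[mid]=32 -> 32 < 34, search right half
lo=7, hi=7, mid=7, arr[mid]=35 -> 35 > 34, search left half
lo=7 > hi=6, target 34 not found

Binary search determines that 34 is not in the array after 5 comparisons. The search space was exhausted without finding the target.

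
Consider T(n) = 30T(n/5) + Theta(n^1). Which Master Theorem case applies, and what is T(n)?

Master Theorem for T(n) = 30T(n/5) + O(n^1):

a = 30, b = 5, c = 1
log_b(a) = log_5(30) = 2.1133

Case 1: c = 1 < log_5(30) = 2.1133
T(n) = O(n^(log_5 30))

For T(n) = 30T(n/5) + O(n^1): log_5(30) = 2.1133. This is Case 1 of the Master Theorem (c < log_b(a), work dominated by leaves), giving O(n^(log_5 30)).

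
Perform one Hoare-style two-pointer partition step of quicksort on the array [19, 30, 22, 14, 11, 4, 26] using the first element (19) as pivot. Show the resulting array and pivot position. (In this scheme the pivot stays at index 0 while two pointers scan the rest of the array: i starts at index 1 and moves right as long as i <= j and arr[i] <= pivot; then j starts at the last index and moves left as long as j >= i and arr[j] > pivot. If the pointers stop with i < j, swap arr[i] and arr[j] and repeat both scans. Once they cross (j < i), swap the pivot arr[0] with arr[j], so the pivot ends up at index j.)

Hoare-style two-pointer partition with pivot = 19:

Initial array: [19, 30, 22, 14, 11, 4, 26]

Pointers start at i = 1, j = 6.
i stops at index 1 (arr[1]=30 > 19), j stops at index 5 (arr[5]=4 <= 19): swap arr[1] and arr[5], array becomes [19, 4, 22, 14, 11, 30, 26]
i stops at index 2 (arr[2]=22 > 19), j stops at index 4 (arr[4]=11 <= 19): swap arr[2] and arr[4], array becomes [19, 4, 11, 14, 22, 30, 26]
i ends at 4, j ends at 3: the pointers have crossed (j < i), so scanning stops.

Swap pivot arr[0] with arr[3] to place pivot at position 3: [14, 4, 11, 19, 22, 30, 26]
Pivot position: 3

After partitioning with pivot 19, the array becomes [14, 4, 11, 19, 22, 30, 26]. The pivot is placed at index 3. All elements to the left of the pivot are <= 19, and all elements to the right are > 19.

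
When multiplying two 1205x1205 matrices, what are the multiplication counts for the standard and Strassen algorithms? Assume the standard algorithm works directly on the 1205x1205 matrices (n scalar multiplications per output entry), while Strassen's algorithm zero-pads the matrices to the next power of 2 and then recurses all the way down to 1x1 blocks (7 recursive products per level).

Matrix multiplication for 1205x1205 matrices:

Strassen's algorithm requires power-of-2 dimensions. Pad 1205x1205 to 2048x2048 (next power of 2).

Standard algorithm: 1205^3 = 1749690125 multiplications
Strassen's algorithm: 7^(log2(2048)) = 7^11 = 1977326743 multiplications
Difference: 1749690125 - 1977326743 = -227636618 (Strassen uses MORE here due to padding overhead — for small or just-over-power-of-2 n, padding can outweigh the per-level savings)

Standard: 1749690125 multiplications (1205^3). Strassen: 1977326743 multiplications (7^11, after padding to 2048x2048). Strassen reduces 8 recursive multiplications to 7 at each level.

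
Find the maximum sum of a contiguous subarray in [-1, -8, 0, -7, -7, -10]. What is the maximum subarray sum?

Using Kadane's algorithm on [-1, -8, 0, -7, -7, -10]:

Scanning through the array:
Position 1 (value -8): max_ending_here = -8, max_so_far = -1
Position 2 (value 0): max_ending_here = 0, max_so_far = 0
Position 3 (value -7): max_ending_here = -7, max_so_far = 0
Position 4 (value -7): max_ending_here = -7, max_so_far = 0
Position 5 (value -10): max_ending_here = -10, max_so_far = 0

Maximum subarray: [0]
Maximum sum: 0

The maximum subarray is [0] with sum 0. This subarray runs from index 2 to index 2.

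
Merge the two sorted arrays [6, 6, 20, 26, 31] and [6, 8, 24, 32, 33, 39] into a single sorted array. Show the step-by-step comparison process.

Merging process:

Compare 6 vs 6: take 6 from left. Merged: [6]
Compare 6 vs 6: take 6 from left. Merged: [6, 6]
Compare 20 vs 6: take 6 from right. Merged: [6, 6, 6]
Compare 20 vs 8: take 8 from right. Merged: [6, 6, 6, 8]
Compare 20 vs 24: take 20 from left. Merged: [6, 6, 6, 8, 20]
Compare 26 vs 24: take 24 from right. Merged: [6, 6, 6, 8, 20, 24]
Compare 26 vs 32: take 26 from left. Merged: [6, 6, 6, 8, 20, 24, 26]
Compare 31 vs 32: take 31 from left. Merged: [6, 6, 6, 8, 20, 24, 26, 31]
Append remaining from right: [32, 33, 39]. Merged: [6, 6, 6, 8, 20, 24, 26, 31, 32, 33, 39]

Final merged array: [6, 6, 6, 8, 20, 24, 26, 31, 32, 33, 39]
Total comparisons: 8

The merged array is [6, 6, 6, 8, 20, 24, 26, 31, 32, 33, 39], requiring 8 comparisons. The merge step runs in O(n) time where n is the total number of elements.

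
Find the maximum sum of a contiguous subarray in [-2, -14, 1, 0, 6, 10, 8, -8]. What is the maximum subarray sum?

Using Kadane's algorithm on [-2, -14, 1, 0, 6, 10, 8, -8]:

Scanning through the array:
Position 1 (value -14): max_ending_here = -14, max_so_far = -2
Position 2 (value 1): max_ending_here = 1, max_so_far = 1
Position 3 (value 0): max_ending_here = 1, max_so_far = 1
Position 4 (value 6): max_ending_here = 7, max_so_far = 7
Position 5 (value 10): max_ending_here = 17, max_so_far = 17
Position 6 (value 8): max_ending_here = 25, max_so_far = 25
Position 7 (value -8): max_ending_here = 17, max_so_far = 25

Maximum subarray: [1, 0, 6, 10, 8]
Maximum sum: 25

The maximum subarray is [1, 0, 6, 10, 8] with sum 25. This subarray runs from index 2 to index 6.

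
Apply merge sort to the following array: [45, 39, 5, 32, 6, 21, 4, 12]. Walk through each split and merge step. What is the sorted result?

Merge sort trace:

Split: [45, 39, 5, 32, 6, 21, 4, 12] -> [45, 39, 5, 32] and [6, 21, 4, 12]
  Split: [45, 39, 5, 32] -> [45, 39] and [5, 32]
    Split: [45, 39] -> [45] and [39]
    Merge: [45] + [39] -> [39, 45]
    Split: [5, 32] -> [5] and [32]
    Merge: [5] + [32] -> [5, 32]
  Merge: [39, 45] + [5, 32] -> [5, 32, 39, 45]
  Split: [6, 21, 4, 12] -> [6, 21] and [4, 12]
    Split: [6, 21] -> [6] and [21]
    Merge: [6] + [21] -> [6, 21]
    Split: [4, 12] -> [4] and [12]
    Merge: [4] + [12] -> [4, 12]
  Merge: [6, 21] + [4, 12] -> [4, 6, 12, 21]
Merge: [5, 32, 39, 45] + [4, 6, 12, 21] -> [4, 5, 6, 12, 21, 32, 39, 45]

Final sorted array: [4, 5, 6, 12, 21, 32, 39, 45]

The merge sort proceeds by recursively splitting the array and merging sorted halves.
After all merges, the sorted array is [4, 5, 6, 12, 21, 32, 39, 45].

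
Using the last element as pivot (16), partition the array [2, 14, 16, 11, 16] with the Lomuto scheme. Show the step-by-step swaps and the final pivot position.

Lomuto partition with pivot = 16:

Initial array: [2, 14, 16, 11, 16]

arr[0]=2 <= 16: swap with position 0, array becomes [2, 14, 16, 11, 16]
arr[1]=14 <= 16: swap with position 1, array becomes [2, 14, 16, 11, 16]
arr[2]=16 <= 16: swap with position 2, array becomes [2, 14, 16, 11, 16]
arr[3]=11 <= 16: swap with position 3, array becomes [2, 14, 16, 11, 16]

Place pivot at position 4: [2, 14, 16, 11, 16]
Pivot position: 4

After partitioning with pivot 16, the array becomes [2, 14, 16, 11, 16]. The pivot is placed at index 4. All elements to the left of the pivot are <= 16, and all elements to the right are > 16.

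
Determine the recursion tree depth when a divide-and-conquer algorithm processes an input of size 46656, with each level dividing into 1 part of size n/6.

For divide and conquer with division factor 6:

Problem sizes at each level:
Level 0: 46656
Level 1: 7776
Level 2: 1296
Level 3: 216
Level 4: 36
Level 5: 6
Level 6: 1

The root is level 0 and the size-1 base case is level 6 (the tree spans levels 0 through 6, i.e. 7 levels counting the root), so the depth is the number of divisions: log_6(46656) = 6

The recursion tree depth is log_6(46656) = 6. At each level, the problem size is divided by 6, so it takes 6 divisions to reduce to a base case of size 1. The algorithm makes 1 recursive call at each level.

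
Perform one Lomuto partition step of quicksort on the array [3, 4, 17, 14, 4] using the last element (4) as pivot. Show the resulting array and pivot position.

Lomuto partition with pivot = 4:

Initial array: [3, 4, 17, 14, 4]

arr[0]=3 <= 4: swap with position 0, array becomes [3, 4, 17, 14, 4]
arr[1]=4 <= 4: swap with position 1, array becomes [3, 4, 17, 14, 4]
arr[2]=17 > 4: no swap
arr[3]=14 > 4: no swap

Place pivot at position 2: [3, 4, 4, 14, 17]
Pivot position: 2

After partitioning with pivot 4, the array becomes [3, 4, 4, 14, 17]. The pivot is placed at index 2. All elements to the left of the pivot are <= 4, and all elements to the right are > 4.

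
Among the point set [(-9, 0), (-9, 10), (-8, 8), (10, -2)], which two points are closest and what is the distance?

Computing all pairwise distances among 4 points:

d((-9, 0), (-9, 10)) = 10.0
d((-9, 0), (-8, 8)) = 8.0623
d((-9, 0), (10, -2)) = 19.105
d((-9, 10), (-8, 8)) = 2.2361 <-- minimum
d((-9, 10), (10, -2)) = 22.4722
d((-8, 8), (10, -2)) = 20.5913

Closest pair: (-9, 10) and (-8, 8) with distance 2.2361

The closest pair is (-9, 10) and (-8, 8) with Euclidean distance 2.2361. For 4 points, brute-force pairwise comparison is shown above. For large n, the divide-and-conquer algorithm (sort by x, recurse on halves, check the dividing strip) achieves O(n log n).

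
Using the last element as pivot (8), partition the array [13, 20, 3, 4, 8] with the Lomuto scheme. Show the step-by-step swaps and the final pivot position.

Lomuto partition with pivot = 8:

Initial array: [13, 20, 3, 4, 8]

arr[0]=13 > 8: no swap
arr[1]=20 > 8: no swap
arr[2]=3 <= 8: swap with position 0, array becomes [3, 20, 13, 4, 8]
arr[3]=4 <= 8: swap with position 1, array becomes [3, 4, 13, 20, 8]

Place pivot at position 2: [3, 4, 8, 20, 13]
Pivot position: 2

After partitioning with pivot 8, the array becomes [3, 4, 8, 20, 13]. The pivot is placed at index 2. All elements to the left of the pivot are <= 8, and all elements to the right are > 8.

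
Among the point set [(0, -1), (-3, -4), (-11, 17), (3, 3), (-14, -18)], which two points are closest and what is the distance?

Computing all pairwise distances among 5 points:

d((0, -1), (-3, -4)) = 4.2426 <-- minimum
d((0, -1), (-11, 17)) = 21.095
d((0, -1), (3, 3)) = 5.0
d((0, -1), (-14, -18)) = 22.0227
d((-3, -4), (-11, 17)) = 22.4722
d((-3, -4), (3, 3)) = 9.2195
d((-3, -4), (-14, -18)) = 17.8045
d((-11, 17), (3, 3)) = 19.799
d((-11, 17), (-14, -18)) = 35.1283
d((3, 3), (-14, -18)) = 27.0185

Closest pair: (0, -1) and (-3, -4) with distance 4.2426

The closest pair is (0, -1) and (-3, -4) with Euclidean distance 4.2426. For 5 points, brute-force pairwise comparison is shown above. For large n, the divide-and-conquer algorithm (sort by x, recurse on halves, check the dividing strip) achieves O(n log n).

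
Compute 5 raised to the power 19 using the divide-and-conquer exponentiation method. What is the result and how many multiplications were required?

Computing 5^19 by squaring (build up from 5^1; each line after the first costs one multiplication):

5^1 = 5
5^2 = (5^1)^2 = 5^2 = 25
5^4 = (5^2)^2 = 25^2 = 625
5^8 = (5^4)^2 = 625^2 = 390625
5^9 = 5 * 5^8 = 5 * 390625 = 1953125
5^18 = (5^9)^2 = 1953125^2 = 3814697265625
5^19 = 5 * 5^18 = 5 * 3814697265625 = 19073486328125

Result: 19073486328125
Multiplications needed: 6 (6 lines after 5^1)

5^19 = 19073486328125. Using exponentiation by squaring, this requires 6 multiplications. The key idea: if the exponent is even, square the half-power; if odd, multiply by the base once.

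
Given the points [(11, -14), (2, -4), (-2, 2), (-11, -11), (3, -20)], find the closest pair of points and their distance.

Computing all pairwise distances among 5 points:

d((11, -14), (2, -4)) = 13.4536
d((11, -14), (-2, 2)) = 20.6155
d((11, -14), (-11, -11)) = 22.2036
d((11, -14), (3, -20)) = 10.0
d((2, -4), (-2, 2)) = 7.2111 <-- minimum
d((2, -4), (-11, -11)) = 14.7648
d((2, -4), (3, -20)) = 16.0312
d((-2, 2), (-11, -11)) = 15.8114
d((-2, 2), (3, -20)) = 22.561
d((-11, -11), (3, -20)) = 16.6433

Closest pair: (2, -4) and (-2, 2) with distance 7.2111

The closest pair is (2, -4) and (-2, 2) with Euclidean distance 7.2111. For 5 points, brute-force pairwise comparison is shown above. For large n, the divide-and-conquer algorithm (sort by x, recurse on halves, check the dividing strip) achieves O(n log n).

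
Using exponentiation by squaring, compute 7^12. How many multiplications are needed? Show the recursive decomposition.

Computing 7^12 by squaring (build up from 7^1; each line after the first costs one multiplication):

7^1 = 7
7^2 = (7^1)^2 = 7^2 = 49
7^3 = 7 * 7^2 = 7 * 49 = 343
7^6 = (7^3)^2 = 343^2 = 117649
7^12 = (7^6)^2 = 117649^2 = 13841287201

Result: 13841287201
Multiplications needed: 4 (4 lines after 7^1)

7^12 = 13841287201. Using exponentiation by squaring, this requires 4 multiplications. The key idea: if the exponent is even, square the half-power; if odd, multiply by the base once.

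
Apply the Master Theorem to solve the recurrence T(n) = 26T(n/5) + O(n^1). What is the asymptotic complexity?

Master Theorem for T(n) = 26T(n/5) + O(n^1):

a = 26, b = 5, c = 1
log_b(a) = log_5(26) = 2.0244

Case 1: c = 1 < log_5(26) = 2.0244
T(n) = O(n^(log_5 26))

For T(n) = 26T(n/5) + O(n^1): log_5(26) = 2.0244. This is Case 1 of the Master Theorem (c < log_b(a), work dominated by leaves), giving O(n^(log_5 26)).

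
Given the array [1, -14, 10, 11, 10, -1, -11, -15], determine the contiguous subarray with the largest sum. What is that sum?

Using Kadane's algorithm on [1, -14, 10, 11, 10, -1, -11, -15]:

Scanning through the array:
Position 1 (value -14): max_ending_here = -13, max_so_far = 1
Position 2 (value 10): max_ending_here = 10, max_so_far = 10
Position 3 (value 11): max_ending_here = 21, max_so_far = 21
Position 4 (value 10): max_ending_here = 31, max_so_far = 31
Position 5 (value -1): max_ending_here = 30, max_so_far = 31
Position 6 (value -11): max_ending_here = 19, max_so_far = 31
Position 7 (value -15): max_ending_here = 4, max_so_far = 31

Maximum subarray: [10, 11, 10]
Maximum sum: 31

The maximum subarray is [10, 11, 10] with sum 31. This subarray runs from index 2 to index 4.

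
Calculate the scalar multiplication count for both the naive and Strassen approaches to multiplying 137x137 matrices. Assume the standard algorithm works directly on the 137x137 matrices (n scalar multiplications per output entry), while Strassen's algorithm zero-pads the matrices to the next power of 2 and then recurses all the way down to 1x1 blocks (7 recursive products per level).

Matrix multiplication for 137x137 matrices:

Strassen's algorithm requires power-of-2 dimensions. Pad 137x137 to 256x256 (next power of 2).

Standard algorithm: 137^3 = 2571353 multiplications
Strassen's algorithm: 7^(log2(256)) = 7^8 = 5764801 multiplications
Difference: 2571353 - 5764801 = -3193448 (Strassen uses MORE here due to padding overhead — for small or just-over-power-of-2 n, padding can outweigh the per-level savings)

Standard: 2571353 multiplications (137^3). Strassen: 5764801 multiplications (7^8, after padding to 256x256). Strassen reduces 8 recursive multiplications to 7 at each level.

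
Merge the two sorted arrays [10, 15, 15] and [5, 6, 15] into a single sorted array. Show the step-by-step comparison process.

Merging process:

Compare 10 vs 5: take 5 from right. Merged: [5]
Compare 10 vs 6: take 6 from right. Merged: [5, 6]
Compare 10 vs 15: take 10 from left. Merged: [5, 6, 10]
Compare 15 vs 15: take 15 from left. Merged: [5, 6, 10, 15]
Compare 15 vs 15: take 15 from left. Merged: [5, 6, 10, 15, 15]
Append remaining from right: [15]. Merged: [5, 6, 10, 15, 15, 15]

Final merged array: [5, 6, 10, 15, 15, 15]
Total comparisons: 5

The merged array is [5, 6, 10, 15, 15, 15], requiring 5 comparisons. The merge step runs in O(n) time where n is the total number of elements.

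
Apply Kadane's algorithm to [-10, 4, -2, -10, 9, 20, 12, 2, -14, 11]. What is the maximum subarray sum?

Using Kadane's algorithm on [-10, 4, -2, -10, 9, 20, 12, 2, -14, 11]:

Scanning through the array:
Position 1 (value 4): max_ending_here = 4, max_so_far = 4
Position 2 (value -2): max_ending_here = 2, max_so_far = 4
Position 3 (value -10): max_ending_here = -8, max_so_far = 4
Position 4 (value 9): max_ending_here = 9, max_so_far = 9
Position 5 (value 20): max_ending_here = 29, max_so_far = 29
Position 6 (value 12): max_ending_here = 41, max_so_far = 41
Position 7 (value 2): max_ending_here = 43, max_so_far = 43
Position 8 (value -14): max_ending_here = 29, max_so_far = 43
Position 9 (value 11): max_ending_here = 40, max_so_far = 43

Maximum subarray: [9, 20, 12, 2]
Maximum sum: 43

The maximum subarray is [9, 20, 12, 2] with sum 43. This subarray runs from index 4 to index 7.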